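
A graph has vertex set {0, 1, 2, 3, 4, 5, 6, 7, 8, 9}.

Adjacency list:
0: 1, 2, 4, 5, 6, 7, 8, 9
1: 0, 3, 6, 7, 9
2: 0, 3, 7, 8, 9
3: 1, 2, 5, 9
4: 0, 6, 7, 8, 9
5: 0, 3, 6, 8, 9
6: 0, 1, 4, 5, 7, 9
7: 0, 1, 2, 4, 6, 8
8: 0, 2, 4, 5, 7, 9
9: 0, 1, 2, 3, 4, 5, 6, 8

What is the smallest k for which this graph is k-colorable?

4

0, 2, 8, 9 are mutually adjacent (a clique of size 4), so at least 4 colors are needed.
One proper 4-coloring: 0=b, 1=d, 2=d, 3=b, 4=d, 5=d, 6=c, 7=a, 8=c, 9=a. Every edge joins two different colors.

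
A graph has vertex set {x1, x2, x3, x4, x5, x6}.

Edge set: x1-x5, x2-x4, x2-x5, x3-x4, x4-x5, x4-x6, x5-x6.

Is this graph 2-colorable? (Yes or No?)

x4, x5, x6 are mutually adjacent, so at least 3 colors are needed.
So 2 colors are not enough.

No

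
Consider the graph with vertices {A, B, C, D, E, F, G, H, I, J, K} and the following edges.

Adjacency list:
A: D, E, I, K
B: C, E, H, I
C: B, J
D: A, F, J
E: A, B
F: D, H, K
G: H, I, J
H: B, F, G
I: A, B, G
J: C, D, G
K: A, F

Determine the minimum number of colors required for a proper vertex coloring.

The cycle F-D-J-G-H-F has odd length 5, so it cannot be 2-colored; at least 3 colors are needed.
3 colors suffice: color 1 → {A, B, F, J}; color 2 → {C, D, E, H, I, K}; color 3 → {G}. Every edge joins two different colors.

3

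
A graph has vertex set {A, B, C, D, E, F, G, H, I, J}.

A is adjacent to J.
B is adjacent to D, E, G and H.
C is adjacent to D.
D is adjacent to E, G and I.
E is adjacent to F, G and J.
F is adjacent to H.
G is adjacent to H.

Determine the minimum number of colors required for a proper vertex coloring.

B, D, E, G form a clique, so at least 4 colors are needed.
4 colors suffice: color red → {A, C, E, H, I}; color blue → {D, F, J}; color green → {G}; color yellow → {B}. No two adjacent vertices share a color.

4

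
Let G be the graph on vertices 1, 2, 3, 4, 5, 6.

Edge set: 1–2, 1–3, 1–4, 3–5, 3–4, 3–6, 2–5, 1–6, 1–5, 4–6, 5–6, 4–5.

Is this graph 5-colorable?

The chromatic number is 5. 1, 3, 4, 5, 6 form a clique, so at least 5 colors are needed.
A valid assignment using 5 colors: 1=b, 2=c, 3=d, 4=c, 5=a, 6=e.
That is already a proper 5-coloring.

Yes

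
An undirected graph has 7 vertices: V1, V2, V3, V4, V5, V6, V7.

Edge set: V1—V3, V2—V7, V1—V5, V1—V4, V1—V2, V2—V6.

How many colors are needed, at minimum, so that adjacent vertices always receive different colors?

V1 and V3 are adjacent, so at least 2 colors are needed.
A valid assignment using 2 colors: V1=1, V2=2, V3=2, V4=2, V5=2, V6=1, V7=1. No two adjacent vertices share a color.

2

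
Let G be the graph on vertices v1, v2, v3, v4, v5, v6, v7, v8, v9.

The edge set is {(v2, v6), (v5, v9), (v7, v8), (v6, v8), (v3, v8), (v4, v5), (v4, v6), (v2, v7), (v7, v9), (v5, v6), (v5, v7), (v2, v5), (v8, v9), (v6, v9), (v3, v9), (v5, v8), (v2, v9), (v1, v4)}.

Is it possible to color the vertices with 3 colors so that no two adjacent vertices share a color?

No

v2, v5, v6, v9 are pairwise adjacent (a clique of size 4), so at least 4 colors are needed.
So 3 colors are not enough.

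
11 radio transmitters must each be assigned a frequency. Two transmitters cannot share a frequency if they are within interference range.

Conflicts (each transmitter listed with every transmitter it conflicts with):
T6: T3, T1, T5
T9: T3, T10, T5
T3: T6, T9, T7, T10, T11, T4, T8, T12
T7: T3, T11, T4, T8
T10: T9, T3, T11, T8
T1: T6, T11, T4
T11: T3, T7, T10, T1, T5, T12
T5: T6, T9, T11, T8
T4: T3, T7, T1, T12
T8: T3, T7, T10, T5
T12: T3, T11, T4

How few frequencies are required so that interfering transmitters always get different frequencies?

T3, T4, T12 pairwise conflict, so at least 3 frequencies are needed.
3 frequencies suffice: frequency 1 → {T3, T1, T5}; frequency 2 → {T6, T9, T11, T4, T8}; frequency 3 → {T7, T10, T12}. Each listed conflict is separated.

3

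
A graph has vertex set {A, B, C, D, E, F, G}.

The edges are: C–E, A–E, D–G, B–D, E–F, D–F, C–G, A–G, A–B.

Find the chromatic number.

3

The cycle F-E-A-B-D-F has odd length 5, so it cannot be 2-colored; at least 3 colors are needed.
A valid assignment using 3 colors: A=red, B=blue, C=red, D=red, E=blue, F=green, G=blue. Each edge has distinct colors on its endpoints.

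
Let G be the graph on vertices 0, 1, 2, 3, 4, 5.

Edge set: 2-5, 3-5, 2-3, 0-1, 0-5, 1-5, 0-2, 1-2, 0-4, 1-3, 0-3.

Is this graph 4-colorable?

0, 1, 2, 3, 5 are mutually adjacent (a clique of size 5), so at least 5 colors are needed.
So 4 colors are not enough.

No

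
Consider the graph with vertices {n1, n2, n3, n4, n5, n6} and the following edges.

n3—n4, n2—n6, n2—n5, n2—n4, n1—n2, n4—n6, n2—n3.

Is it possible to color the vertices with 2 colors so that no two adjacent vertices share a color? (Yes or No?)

n2, n4, n6 form a triangle, so at least 3 colors are needed.
So 2 colors are not enough.

No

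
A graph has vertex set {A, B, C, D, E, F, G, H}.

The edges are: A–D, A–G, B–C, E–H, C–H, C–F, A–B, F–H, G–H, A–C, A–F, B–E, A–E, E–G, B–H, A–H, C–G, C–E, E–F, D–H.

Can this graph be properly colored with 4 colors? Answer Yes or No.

No

A, B, C, E, H are pairwise adjacent (a clique of size 5), so at least 5 colors are needed.
So 4 colors are not enough.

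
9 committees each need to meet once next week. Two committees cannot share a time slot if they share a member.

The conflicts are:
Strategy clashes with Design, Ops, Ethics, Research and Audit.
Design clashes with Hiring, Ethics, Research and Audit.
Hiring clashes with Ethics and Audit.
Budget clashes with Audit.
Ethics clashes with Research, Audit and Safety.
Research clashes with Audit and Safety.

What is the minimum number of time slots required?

Strategy, Design, Ethics, Research, Audit pairwise conflict, so at least 5 time slots are needed.
Using 5 time slots: Strategy=4, Design=3, Hiring=4, Budget=1, Ops=1, Ethics=1, Research=5, Audit=2, Safety=2. Every pair that conflicts lands in different time slots.

5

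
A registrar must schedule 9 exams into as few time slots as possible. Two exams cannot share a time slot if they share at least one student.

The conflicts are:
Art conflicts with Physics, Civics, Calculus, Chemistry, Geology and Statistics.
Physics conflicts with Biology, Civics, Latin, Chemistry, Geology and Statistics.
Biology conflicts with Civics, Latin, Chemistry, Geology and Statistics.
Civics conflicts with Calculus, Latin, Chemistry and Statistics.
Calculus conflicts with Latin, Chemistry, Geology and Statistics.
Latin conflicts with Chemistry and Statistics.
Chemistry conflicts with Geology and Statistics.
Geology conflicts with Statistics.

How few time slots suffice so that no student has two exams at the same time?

6

Physics, Biology, Civics, Latin, Chemistry, Statistics pairwise conflict, so at least 6 time slots are needed.
A valid assignment using 6 time slots: Art=5, Physics=4, Biology=5, Civics=3, Calculus=4, Latin=6, Chemistry=1, Geology=3, Statistics=2. Every pair that conflicts lands in different time slots.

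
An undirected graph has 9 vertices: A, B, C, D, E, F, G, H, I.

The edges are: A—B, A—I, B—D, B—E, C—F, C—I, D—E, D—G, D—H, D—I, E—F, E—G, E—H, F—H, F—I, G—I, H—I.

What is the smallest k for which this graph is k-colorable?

3

D, H, I are pairwise adjacent, so at least 3 colors are needed.
3 colors suffice: A=2, B=3, C=3, D=2, E=1, F=2, G=3, H=3, I=1. Each edge has distinct colors on its endpoints.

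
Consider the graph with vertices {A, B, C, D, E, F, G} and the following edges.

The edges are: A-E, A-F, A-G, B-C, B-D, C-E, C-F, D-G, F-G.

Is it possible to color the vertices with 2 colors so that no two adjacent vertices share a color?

A, F, G form a triangle, so at least 3 colors are needed.
So 2 colors are not enough.

No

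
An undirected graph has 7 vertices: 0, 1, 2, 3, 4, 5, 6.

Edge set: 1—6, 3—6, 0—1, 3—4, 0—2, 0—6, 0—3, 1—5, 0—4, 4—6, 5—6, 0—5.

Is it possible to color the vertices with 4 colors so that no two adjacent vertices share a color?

Yes

The chromatic number is 4. 0, 3, 4, 6 are mutually adjacent (a clique of size 4), so at least 4 colors are needed.
4 colors suffice: 0=red, 1=yellow, 2=blue, 3=green, 4=yellow, 5=green, 6=blue.
That is already a proper 4-coloring.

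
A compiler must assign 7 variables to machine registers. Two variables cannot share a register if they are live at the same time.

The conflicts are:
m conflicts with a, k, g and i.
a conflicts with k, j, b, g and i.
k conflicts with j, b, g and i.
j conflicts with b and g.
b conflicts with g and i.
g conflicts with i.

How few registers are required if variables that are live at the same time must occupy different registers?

a, k, j, b, g all conflict with each other, so at least 5 registers are needed.
5 registers suffice: m=4, a=1, k=2, j=5, b=4, g=3, i=5. No two conflicting variables share a register.

5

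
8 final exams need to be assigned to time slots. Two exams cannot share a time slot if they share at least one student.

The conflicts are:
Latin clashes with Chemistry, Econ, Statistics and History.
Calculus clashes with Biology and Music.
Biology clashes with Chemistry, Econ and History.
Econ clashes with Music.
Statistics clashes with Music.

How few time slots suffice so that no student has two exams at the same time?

Latin and Statistics conflict, so at least 2 time slots are needed.
A valid assignment using 2 time slots: Latin=1, Calculus=2, Biology=1, Chemistry=2, Econ=2, Statistics=2, History=2, Music=1. Each listed conflict is separated.

2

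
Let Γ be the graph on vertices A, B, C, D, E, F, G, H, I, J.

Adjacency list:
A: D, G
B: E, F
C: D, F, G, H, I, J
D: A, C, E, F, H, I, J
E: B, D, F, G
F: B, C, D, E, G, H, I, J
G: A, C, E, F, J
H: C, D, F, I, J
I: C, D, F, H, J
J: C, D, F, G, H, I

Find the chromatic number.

C, D, F, H, I, J are pairwise adjacent (a clique of size 6), so at least 6 colors are needed.
A valid assignment using 6 colors: A=1, B=2, C=3, D=2, E=3, F=1, G=2, H=5, I=6, J=4. No two adjacent vertices share a color.

6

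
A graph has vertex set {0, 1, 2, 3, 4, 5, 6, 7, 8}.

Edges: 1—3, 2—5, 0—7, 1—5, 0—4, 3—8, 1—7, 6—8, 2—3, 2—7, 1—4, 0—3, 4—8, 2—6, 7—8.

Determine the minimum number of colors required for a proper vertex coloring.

2

2 and 7 are adjacent, so at least 2 colors are needed.
A valid assignment using 2 colors: 0=b, 1=b, 2=b, 3=a, 4=a, 5=a, 6=a, 7=a, 8=b. No two adjacent vertices share a color.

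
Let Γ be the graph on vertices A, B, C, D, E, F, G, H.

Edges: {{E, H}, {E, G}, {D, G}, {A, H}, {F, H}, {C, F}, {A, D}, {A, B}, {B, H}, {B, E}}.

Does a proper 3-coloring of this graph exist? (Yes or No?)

Yes

The chromatic number is 3. A, B, H form a triangle, so at least 3 colors are needed.
A valid assignment using 3 colors: A=blue, B=green, C=red, D=red, E=blue, F=blue, G=green, H=red.
That is already a proper 3-coloring.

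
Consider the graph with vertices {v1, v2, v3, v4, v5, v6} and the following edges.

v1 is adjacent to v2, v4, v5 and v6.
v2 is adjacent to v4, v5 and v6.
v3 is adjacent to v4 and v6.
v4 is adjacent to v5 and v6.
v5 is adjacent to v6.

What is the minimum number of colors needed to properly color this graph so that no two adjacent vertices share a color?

v1, v2, v4, v5, v6 are pairwise adjacent (a clique of size 5), so at least 5 colors are needed.
5 colors suffice: color red → {v4}; color blue → {v6}; color green → {v3, v5}; color yellow → {v1}; color purple → {v2}. Every edge joins two different colors.

5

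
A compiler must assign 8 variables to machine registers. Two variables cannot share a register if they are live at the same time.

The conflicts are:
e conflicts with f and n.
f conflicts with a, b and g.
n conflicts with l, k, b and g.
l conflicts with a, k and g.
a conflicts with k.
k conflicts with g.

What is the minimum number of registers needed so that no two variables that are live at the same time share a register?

n, l, k, g pairwise conflict, so at least 4 registers are needed.
Using 4 registers: e=2, f=1, n=1, l=3, a=2, k=4, b=2, g=2. No two conflicting variables share a register.

4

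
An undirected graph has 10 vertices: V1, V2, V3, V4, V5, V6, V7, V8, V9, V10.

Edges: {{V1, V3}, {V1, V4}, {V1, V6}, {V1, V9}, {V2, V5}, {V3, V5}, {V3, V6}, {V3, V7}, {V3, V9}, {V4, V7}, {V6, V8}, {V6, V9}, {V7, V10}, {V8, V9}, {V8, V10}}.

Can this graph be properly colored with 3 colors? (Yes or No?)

No

V1, V3, V6, V9 form a clique, so at least 4 colors are needed.
So 3 colors are not enough.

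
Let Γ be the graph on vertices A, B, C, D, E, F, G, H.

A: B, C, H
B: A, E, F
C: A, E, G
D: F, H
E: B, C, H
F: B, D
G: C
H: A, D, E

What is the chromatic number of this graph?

3

The cycle D-H-A-B-F-D has odd length 5, so it cannot be 2-colored; at least 3 colors are needed.
One proper 3-coloring: A=1, B=2, C=2, D=1, E=1, F=3, G=1, H=2. Each edge has distinct colors on its endpoints.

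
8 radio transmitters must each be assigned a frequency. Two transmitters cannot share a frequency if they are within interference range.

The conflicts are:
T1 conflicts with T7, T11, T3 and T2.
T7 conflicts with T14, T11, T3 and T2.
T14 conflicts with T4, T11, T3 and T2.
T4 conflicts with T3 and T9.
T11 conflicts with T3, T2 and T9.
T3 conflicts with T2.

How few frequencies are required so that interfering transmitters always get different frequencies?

5

T1, T7, T11, T3, T2 are mutually in conflict, so at least 5 frequencies are needed.
5 frequencies suffice: frequency 1 → {T3, T9}; frequency 2 → {T4, T11}; frequency 3 → {T1, T14}; frequency 4 → {T7}; frequency 5 → {T2}. Every pair that conflicts lands in different frequencies.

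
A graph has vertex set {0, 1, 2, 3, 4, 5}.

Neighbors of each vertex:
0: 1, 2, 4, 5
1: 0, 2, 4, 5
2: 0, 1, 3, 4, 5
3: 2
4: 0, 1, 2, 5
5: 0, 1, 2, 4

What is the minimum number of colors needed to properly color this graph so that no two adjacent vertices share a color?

0, 1, 2, 4, 5 form a clique, so at least 5 colors are needed.
5 colors suffice: 0=c, 1=b, 2=a, 3=b, 4=d, 5=e. No two adjacent vertices share a color.

5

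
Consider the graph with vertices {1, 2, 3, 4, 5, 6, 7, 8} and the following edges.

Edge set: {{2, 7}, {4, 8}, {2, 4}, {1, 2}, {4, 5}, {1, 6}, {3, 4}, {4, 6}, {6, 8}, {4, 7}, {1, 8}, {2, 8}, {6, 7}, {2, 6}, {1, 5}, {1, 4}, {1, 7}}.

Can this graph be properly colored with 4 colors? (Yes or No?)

1, 2, 4, 6, 8 form a clique, so at least 5 colors are needed.
So 4 colors are not enough.

No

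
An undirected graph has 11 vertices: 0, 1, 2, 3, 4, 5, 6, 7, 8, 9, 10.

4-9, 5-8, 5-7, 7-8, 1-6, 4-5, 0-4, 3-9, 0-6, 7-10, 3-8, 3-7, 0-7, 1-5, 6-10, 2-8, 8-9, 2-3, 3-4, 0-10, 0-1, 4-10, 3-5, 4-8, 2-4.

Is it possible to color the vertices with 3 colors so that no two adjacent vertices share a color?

3, 5, 7, 8 are mutually adjacent (a clique of size 4), so at least 4 colors are needed.
So 3 colors are not enough.

No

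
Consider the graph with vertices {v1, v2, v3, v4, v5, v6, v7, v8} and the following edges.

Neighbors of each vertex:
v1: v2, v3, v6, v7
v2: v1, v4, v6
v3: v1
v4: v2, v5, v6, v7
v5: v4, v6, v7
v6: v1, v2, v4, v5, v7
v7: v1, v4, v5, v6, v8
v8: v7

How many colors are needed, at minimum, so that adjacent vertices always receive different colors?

v4, v5, v6, v7 are mutually adjacent (a clique of size 4), so at least 4 colors are needed.
4 colors suffice: color red → {v2, v3, v7}; color blue → {v6, v8}; color green → {v1, v4}; color yellow → {v5}. Every edge joins two different colors.

4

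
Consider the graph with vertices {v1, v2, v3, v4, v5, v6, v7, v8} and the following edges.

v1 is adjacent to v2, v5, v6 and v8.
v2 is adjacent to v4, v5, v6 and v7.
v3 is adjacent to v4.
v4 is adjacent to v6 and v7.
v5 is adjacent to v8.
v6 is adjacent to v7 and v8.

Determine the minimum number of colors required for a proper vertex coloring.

4

v2, v4, v6, v7 form a clique, so at least 4 colors are needed.
4 colors suffice: color R → {v2, v3, v8}; color B → {v5, v6}; color G → {v1, v4}; color Y → {v7}. Each edge has distinct colors on its endpoints.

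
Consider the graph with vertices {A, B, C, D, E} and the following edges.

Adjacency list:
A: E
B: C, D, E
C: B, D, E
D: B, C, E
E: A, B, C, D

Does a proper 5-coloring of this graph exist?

The chromatic number is 4. B, C, D, E form a clique, so at least 4 colors are needed.
4 colors suffice: color 1 → {E}; color 2 → {A, C}; color 3 → {B}; color 4 → {D}.
Since 5 ≥ 4, a proper 5-coloring certainly exists.

Yes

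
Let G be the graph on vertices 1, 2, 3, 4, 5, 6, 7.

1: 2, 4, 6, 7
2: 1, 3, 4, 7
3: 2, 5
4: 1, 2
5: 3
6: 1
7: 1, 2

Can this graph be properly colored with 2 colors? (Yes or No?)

No

1, 2, 4 are mutually adjacent, so at least 3 colors are needed.
So 2 colors are not enough.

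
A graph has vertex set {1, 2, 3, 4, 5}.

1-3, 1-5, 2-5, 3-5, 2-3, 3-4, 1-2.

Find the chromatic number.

4

1, 2, 3, 5 are pairwise adjacent (a clique of size 4), so at least 4 colors are needed.
4 colors suffice: 1=d, 2=b, 3=a, 4=b, 5=c. Every edge joins two different colors.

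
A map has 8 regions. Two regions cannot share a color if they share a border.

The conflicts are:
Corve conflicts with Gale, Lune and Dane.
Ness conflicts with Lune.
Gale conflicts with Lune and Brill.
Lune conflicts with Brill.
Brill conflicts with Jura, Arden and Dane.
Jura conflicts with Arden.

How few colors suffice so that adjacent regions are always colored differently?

3

Gale, Lune, Brill are mutually in conflict, so at least 3 colors are needed.
3 colors suffice: Corve=1, Ness=1, Gale=3, Lune=2, Brill=1, Jura=2, Arden=3, Dane=2. Each listed conflict is separated.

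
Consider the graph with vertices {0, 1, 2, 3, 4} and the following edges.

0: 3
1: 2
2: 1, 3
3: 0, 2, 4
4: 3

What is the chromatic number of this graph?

3 and 4 are adjacent, so at least 2 colors are needed.
One proper 2-coloring: 0=blue, 1=red, 2=blue, 3=red, 4=blue. No two adjacent vertices share a color.

2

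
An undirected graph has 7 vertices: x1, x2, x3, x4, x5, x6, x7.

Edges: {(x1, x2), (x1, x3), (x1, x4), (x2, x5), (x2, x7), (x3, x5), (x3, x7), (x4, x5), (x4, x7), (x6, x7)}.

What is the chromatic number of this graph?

x6 and x7 are adjacent, so at least 2 colors are needed.
2 colors suffice: color red → {x1, x5, x7}; color blue → {x2, x3, x4, x6}. Every edge joins two different colors.

2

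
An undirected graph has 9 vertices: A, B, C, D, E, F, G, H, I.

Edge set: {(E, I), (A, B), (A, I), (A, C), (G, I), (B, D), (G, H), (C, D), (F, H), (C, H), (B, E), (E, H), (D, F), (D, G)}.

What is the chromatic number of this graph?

3

The cycle B-A-I-G-D-B has odd length 5, so it cannot be 2-colored; at least 3 colors are needed.
A valid assignment using 3 colors: A=blue, B=green, C=green, D=red, E=blue, F=blue, G=blue, H=red, I=red. Each edge has distinct colors on its endpoints.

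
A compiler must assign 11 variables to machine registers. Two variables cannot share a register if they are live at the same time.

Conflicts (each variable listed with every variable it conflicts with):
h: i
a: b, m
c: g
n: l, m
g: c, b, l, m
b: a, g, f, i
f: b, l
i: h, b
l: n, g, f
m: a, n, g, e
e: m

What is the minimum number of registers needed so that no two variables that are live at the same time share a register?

h and i conflict, so at least 2 registers are needed.
2 registers suffice: register 1 → {h, c, b, l, m}; register 2 → {a, n, g, f, i, e}. No two conflicting variables share a register.

2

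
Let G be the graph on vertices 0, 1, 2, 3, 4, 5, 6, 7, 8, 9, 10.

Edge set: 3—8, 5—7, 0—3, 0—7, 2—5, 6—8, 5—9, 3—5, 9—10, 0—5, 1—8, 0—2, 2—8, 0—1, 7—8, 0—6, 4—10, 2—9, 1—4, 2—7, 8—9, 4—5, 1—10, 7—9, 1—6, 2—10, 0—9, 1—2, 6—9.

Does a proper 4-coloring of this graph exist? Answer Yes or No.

0, 2, 5, 7, 9 are pairwise adjacent (a clique of size 5), so at least 5 colors are needed.
So 4 colors are not enough.

No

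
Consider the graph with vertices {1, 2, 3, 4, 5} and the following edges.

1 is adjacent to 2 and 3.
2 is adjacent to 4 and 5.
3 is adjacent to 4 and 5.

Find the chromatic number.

3 and 5 are adjacent, so at least 2 colors are needed.
A valid assignment using 2 colors: 1=blue, 2=red, 3=red, 4=blue, 5=blue. Every edge joins two different colors.

2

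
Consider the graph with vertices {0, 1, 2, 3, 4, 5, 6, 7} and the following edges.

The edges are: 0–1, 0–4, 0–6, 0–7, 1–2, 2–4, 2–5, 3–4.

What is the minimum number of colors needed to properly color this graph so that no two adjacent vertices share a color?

0 and 7 are adjacent, so at least 2 colors are needed.
2 colors suffice: color a → {0, 2, 3}; color b → {1, 4, 5, 6, 7}. Every edge joins two different colors.

2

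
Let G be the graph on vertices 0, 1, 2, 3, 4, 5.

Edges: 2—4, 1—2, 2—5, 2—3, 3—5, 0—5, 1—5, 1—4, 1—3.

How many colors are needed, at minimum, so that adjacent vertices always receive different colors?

4

1, 2, 3, 5 form a clique, so at least 4 colors are needed.
One proper 4-coloring: 0=red, 1=red, 2=blue, 3=yellow, 4=green, 5=green. Each edge has distinct colors on its endpoints.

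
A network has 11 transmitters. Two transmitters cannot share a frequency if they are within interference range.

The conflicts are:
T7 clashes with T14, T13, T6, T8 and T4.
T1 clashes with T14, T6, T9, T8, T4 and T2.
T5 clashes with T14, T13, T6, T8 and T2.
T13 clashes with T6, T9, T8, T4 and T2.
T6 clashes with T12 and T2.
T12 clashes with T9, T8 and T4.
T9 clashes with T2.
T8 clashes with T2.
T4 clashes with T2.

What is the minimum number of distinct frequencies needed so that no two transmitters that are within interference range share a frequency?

T5, T13, T6, T2 pairwise conflict, so at least 4 frequencies are needed.
Using 4 frequencies: T7=2, T1=1, T5=4, T14=3, T13=1, T6=3, T12=1, T9=3, T8=3, T4=3, T2=2. Every pair that conflicts lands in different frequencies.

4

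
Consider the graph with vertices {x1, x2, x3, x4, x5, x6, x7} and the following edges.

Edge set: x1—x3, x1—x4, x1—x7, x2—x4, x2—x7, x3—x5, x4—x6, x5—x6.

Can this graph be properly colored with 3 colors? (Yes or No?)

Yes

The chromatic number is 3. The cycle x5-x3-x1-x4-x6-x5 has odd length 5, so it cannot be 2-colored; at least 3 colors are needed.
One proper 3-coloring: x1=1, x2=1, x3=3, x4=2, x5=2, x6=1, x7=2.
That is already a proper 3-coloring.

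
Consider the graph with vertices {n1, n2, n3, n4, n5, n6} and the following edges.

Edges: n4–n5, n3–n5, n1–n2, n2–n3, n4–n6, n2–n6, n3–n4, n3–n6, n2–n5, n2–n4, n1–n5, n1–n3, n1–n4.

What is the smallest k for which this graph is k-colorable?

5

n1, n2, n3, n4, n5 are pairwise adjacent (a clique of size 5), so at least 5 colors are needed.
A valid assignment using 5 colors: n1=5, n2=1, n3=3, n4=2, n5=4, n6=4. No two adjacent vertices share a color.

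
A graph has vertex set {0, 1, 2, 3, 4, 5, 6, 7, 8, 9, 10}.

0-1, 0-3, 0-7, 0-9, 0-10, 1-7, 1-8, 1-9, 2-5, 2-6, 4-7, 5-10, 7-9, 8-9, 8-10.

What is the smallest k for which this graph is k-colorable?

0, 1, 7, 9 form a clique, so at least 4 colors are needed.
One proper 4-coloring: 0=a, 1=d, 2=b, 3=b, 4=a, 5=a, 6=a, 7=c, 8=a, 9=b, 10=b. Every edge joins two different colors.

4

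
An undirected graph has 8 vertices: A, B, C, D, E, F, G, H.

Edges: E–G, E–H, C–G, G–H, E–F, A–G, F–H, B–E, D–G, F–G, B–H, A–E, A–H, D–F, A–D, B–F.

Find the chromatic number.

4

A, E, G, H are pairwise adjacent (a clique of size 4), so at least 4 colors are needed.
4 colors suffice: color 1 → {B, G}; color 2 → {C, D, H}; color 3 → {E}; color 4 → {A, F}. No two adjacent vertices share a color.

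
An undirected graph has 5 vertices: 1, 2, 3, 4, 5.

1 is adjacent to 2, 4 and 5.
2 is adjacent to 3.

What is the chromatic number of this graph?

1 and 4 are adjacent, so at least 2 colors are needed.
2 colors suffice: color a → {1, 3}; color b → {2, 4, 5}. Each edge has distinct colors on its endpoints.

2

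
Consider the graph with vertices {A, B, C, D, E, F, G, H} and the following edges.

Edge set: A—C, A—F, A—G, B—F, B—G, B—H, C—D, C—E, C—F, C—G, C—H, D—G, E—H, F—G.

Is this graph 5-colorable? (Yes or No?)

The chromatic number is 4. A, C, F, G are mutually adjacent (a clique of size 4), so at least 4 colors are needed.
4 colors suffice: color 1 → {B, C}; color 2 → {G, H}; color 3 → {D, E, F}; color 4 → {A}.
Since 5 ≥ 4, a proper 5-coloring certainly exists.

Yes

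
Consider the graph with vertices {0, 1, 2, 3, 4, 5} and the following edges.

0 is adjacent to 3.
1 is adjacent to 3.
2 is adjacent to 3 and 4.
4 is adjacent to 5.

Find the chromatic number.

4 and 5 are adjacent, so at least 2 colors are needed.
2 colors suffice: color a → {3, 4}; color b → {0, 1, 2, 5}. Each edge has distinct colors on its endpoints.

2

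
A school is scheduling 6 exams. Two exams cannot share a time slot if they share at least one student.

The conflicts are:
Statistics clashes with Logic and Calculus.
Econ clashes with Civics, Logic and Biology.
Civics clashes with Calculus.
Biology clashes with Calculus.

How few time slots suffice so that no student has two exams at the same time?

The cycle Econ-Logic-Statistics-Calculus-Biology-Econ has odd length 5, so it cannot be 2-colored; at least 3 time slots are needed.
3 time slots suffice: time slot 1 → {Econ, Calculus}; time slot 2 → {Statistics, Civics, Biology}; time slot 3 → {Logic}. Every pair that conflicts lands in different time slots.

3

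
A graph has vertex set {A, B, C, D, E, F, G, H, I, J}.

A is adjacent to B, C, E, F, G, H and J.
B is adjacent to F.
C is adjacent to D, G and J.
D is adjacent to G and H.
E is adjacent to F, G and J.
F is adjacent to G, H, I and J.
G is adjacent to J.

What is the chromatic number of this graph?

5

A, E, F, G, J form a clique, so at least 5 colors are needed.
5 colors suffice: A=1, B=3, C=2, D=1, E=5, F=2, G=3, H=3, I=1, J=4. No two adjacent vertices share a color.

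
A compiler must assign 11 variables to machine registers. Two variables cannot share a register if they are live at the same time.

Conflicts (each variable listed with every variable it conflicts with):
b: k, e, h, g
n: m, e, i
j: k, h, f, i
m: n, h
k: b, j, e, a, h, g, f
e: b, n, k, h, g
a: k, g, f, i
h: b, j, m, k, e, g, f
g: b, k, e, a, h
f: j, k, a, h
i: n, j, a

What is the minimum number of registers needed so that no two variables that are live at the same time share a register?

5

b, k, e, h, g pairwise conflict, so at least 5 registers are needed.
5 registers suffice: register 1 → {n, a, h}; register 2 → {m, k, i}; register 3 → {j, e}; register 4 → {g, f}; register 5 → {b}. Every pair that conflicts lands in different registers.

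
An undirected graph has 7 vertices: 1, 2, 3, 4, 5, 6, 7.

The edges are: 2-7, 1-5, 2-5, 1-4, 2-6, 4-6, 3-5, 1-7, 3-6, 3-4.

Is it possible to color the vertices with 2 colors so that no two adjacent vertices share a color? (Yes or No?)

3, 4, 6 are mutually adjacent, so at least 3 colors are needed.
So 2 colors are not enough.

No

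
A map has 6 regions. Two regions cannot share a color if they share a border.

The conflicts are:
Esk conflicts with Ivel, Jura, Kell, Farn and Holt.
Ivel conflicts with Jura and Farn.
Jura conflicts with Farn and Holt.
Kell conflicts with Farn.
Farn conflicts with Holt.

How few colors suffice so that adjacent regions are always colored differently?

4

Esk, Ivel, Jura, Farn are mutually in conflict, so at least 4 colors are needed.
One proper 4-coloring: Esk=2, Ivel=4, Jura=3, Kell=3, Farn=1, Holt=4. No two conflicting regions share a color.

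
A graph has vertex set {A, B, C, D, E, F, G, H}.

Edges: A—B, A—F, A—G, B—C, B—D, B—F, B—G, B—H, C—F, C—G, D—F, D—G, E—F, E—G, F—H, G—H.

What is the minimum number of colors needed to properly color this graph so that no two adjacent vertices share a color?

B, C, F are pairwise adjacent, so at least 3 colors are needed.
3 colors suffice: color 1 → {B, E}; color 2 → {F, G}; color 3 → {A, C, D, H}. Every edge joins two different colors.

3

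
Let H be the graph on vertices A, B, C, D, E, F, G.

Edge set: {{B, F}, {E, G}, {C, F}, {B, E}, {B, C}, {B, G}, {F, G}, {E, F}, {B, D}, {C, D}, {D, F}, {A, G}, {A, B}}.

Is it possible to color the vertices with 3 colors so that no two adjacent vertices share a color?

B, C, D, F are pairwise adjacent (a clique of size 4), so at least 4 colors are needed.
So 3 colors are not enough.

No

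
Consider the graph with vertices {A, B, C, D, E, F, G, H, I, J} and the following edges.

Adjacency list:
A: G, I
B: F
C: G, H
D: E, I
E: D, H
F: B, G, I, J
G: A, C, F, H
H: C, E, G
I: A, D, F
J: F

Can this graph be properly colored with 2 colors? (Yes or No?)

C, G, H are mutually adjacent, so at least 3 colors are needed.
So 2 colors are not enough.

No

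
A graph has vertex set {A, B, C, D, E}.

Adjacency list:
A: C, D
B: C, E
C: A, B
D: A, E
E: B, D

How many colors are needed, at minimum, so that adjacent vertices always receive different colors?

3

The cycle A-D-E-B-C-A has odd length 5, so it cannot be 2-colored; at least 3 colors are needed.
A valid assignment using 3 colors: A=3, B=2, C=1, D=2, E=1. Every edge joins two different colors.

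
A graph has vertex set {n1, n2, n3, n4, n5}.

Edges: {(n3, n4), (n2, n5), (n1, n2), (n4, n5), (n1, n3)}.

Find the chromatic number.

The cycle n4-n5-n2-n1-n3-n4 has odd length 5, so it cannot be 2-colored; at least 3 colors are needed.
One proper 3-coloring: n1=B, n2=R, n3=G, n4=R, n5=B. No two adjacent vertices share a color.

3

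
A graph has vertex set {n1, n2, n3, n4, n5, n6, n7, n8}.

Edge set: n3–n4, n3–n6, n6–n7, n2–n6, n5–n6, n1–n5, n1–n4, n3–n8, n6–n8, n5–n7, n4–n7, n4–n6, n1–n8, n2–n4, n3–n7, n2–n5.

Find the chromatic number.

4

n3, n4, n6, n7 are mutually adjacent (a clique of size 4), so at least 4 colors are needed.
4 colors suffice: color R → {n1, n6}; color B → {n4, n5, n8}; color G → {n2, n7}; color Y → {n3}. No two adjacent vertices share a color.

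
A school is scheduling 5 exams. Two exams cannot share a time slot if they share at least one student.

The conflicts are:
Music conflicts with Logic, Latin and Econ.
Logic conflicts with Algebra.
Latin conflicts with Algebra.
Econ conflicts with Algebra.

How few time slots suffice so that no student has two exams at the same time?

Music and Logic conflict, so at least 2 time slots are needed.
2 time slots suffice: time slot 1 → {Music, Algebra}; time slot 2 → {Logic, Latin, Econ}. Every pair that conflicts lands in different time slots.

2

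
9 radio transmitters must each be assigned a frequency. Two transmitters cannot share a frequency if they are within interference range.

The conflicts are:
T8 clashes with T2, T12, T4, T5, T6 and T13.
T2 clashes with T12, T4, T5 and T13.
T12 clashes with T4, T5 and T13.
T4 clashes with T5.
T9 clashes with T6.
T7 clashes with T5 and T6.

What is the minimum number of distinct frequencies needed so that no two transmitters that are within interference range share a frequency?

5

T8, T2, T12, T4, T5 pairwise conflict, so at least 5 frequencies are needed.
A valid assignment using 5 frequencies: T8=1, T2=3, T12=4, T4=5, T9=1, T7=1, T5=2, T6=2, T13=2. Each listed conflict is separated.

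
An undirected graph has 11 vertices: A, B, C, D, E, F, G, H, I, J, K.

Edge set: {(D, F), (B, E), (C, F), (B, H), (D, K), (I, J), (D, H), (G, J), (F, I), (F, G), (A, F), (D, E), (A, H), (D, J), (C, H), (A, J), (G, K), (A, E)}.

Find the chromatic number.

2

A and F are adjacent, so at least 2 colors are needed.
2 colors suffice: color red → {E, F, H, J, K}; color blue → {A, B, C, D, G, I}. No two adjacent vertices share a color.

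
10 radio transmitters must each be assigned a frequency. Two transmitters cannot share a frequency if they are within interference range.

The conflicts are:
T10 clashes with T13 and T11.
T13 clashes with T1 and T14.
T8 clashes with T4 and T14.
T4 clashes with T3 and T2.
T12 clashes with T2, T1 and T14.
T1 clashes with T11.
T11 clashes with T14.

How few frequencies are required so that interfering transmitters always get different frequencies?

The cycle T2-T12-T14-T8-T4-T2 has odd length 5, so it cannot be 2-colored; at least 3 frequencies are needed.
3 frequencies suffice: frequency 1 → {T10, T4, T1, T14}; frequency 2 → {T13, T8, T3, T12, T11}; frequency 3 → {T2}. No two conflicting transmitters share a frequency.

3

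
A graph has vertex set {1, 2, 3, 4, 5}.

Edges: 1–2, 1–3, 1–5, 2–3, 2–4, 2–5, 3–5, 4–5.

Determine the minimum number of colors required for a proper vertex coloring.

1, 2, 3, 5 form a clique, so at least 4 colors are needed.
A valid assignment using 4 colors: 1=green, 2=red, 3=yellow, 4=green, 5=blue. No two adjacent vertices share a color.

4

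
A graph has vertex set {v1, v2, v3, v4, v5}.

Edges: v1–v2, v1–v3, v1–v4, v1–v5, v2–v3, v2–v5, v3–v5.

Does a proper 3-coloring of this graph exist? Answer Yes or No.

No

v1, v2, v3, v5 form a clique, so at least 4 colors are needed.
So 3 colors are not enough.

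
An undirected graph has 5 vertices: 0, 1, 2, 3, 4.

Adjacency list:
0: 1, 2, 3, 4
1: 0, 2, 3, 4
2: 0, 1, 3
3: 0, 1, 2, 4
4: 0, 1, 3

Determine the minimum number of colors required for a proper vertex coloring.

0, 1, 3, 4 are pairwise adjacent (a clique of size 4), so at least 4 colors are needed.
4 colors suffice: color red → {0}; color blue → {3}; color green → {1}; color yellow → {2, 4}. Every edge joins two different colors.

4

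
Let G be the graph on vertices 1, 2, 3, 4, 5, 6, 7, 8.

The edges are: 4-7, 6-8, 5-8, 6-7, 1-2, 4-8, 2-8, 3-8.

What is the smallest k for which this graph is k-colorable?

6 and 7 are adjacent, so at least 2 colors are needed.
2 colors suffice: color red → {1, 7, 8}; color blue → {2, 3, 4, 5, 6}. No two adjacent vertices share a color.

2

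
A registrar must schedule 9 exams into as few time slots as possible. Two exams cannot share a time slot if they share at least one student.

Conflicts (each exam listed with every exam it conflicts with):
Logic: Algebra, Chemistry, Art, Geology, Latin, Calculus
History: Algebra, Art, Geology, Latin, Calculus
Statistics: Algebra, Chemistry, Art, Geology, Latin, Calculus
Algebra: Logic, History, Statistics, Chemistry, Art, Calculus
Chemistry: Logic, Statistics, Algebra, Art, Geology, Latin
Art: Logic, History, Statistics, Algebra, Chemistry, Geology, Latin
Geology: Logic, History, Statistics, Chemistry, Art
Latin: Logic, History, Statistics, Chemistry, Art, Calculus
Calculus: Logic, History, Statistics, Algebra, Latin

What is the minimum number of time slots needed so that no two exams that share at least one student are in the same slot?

4

Statistics, Chemistry, Art, Geology pairwise conflict, so at least 4 time slots are needed.
4 time slots suffice: time slot 1 → {Art, Calculus}; time slot 2 → {Algebra, Geology, Latin}; time slot 3 → {History, Chemistry}; time slot 4 → {Logic, Statistics}. No two conflicting exams share a time slot.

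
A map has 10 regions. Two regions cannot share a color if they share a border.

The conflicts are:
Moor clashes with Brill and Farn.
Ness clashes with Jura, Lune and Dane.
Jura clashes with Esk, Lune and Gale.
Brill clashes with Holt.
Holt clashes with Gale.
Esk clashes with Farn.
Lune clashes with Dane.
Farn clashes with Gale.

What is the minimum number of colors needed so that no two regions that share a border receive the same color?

Ness, Jura, Lune are mutually in conflict, so at least 3 colors are needed.
One proper 3-coloring: Moor=2, Ness=2, Jura=1, Brill=1, Holt=3, Esk=2, Lune=3, Farn=1, Gale=2, Dane=1. Each listed conflict is separated.

3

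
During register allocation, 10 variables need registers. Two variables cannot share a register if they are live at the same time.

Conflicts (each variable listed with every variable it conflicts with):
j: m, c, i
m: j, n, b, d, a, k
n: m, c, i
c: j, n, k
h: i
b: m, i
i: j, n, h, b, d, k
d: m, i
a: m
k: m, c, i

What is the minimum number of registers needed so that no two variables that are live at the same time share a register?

h and i conflict, so at least 2 registers are needed.
2 registers suffice: register 1 → {m, c, i}; register 2 → {j, n, h, b, d, a, k}. Each listed conflict is separated.

2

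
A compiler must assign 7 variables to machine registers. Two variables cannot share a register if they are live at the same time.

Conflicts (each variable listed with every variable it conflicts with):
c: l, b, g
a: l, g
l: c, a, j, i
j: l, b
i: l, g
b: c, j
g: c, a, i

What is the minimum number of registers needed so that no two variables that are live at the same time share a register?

2

c and b conflict, so at least 2 registers are needed.
Using 2 registers: c=2, a=2, l=1, j=2, i=2, b=1, g=1. No two conflicting variables share a register.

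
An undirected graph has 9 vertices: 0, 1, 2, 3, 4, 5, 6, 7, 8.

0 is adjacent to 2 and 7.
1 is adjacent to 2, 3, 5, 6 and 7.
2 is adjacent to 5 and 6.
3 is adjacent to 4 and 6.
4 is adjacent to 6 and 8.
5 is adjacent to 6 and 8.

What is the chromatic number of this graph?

1, 2, 5, 6 form a clique, so at least 4 colors are needed.
4 colors suffice: color red → {6, 7, 8}; color blue → {0, 1, 4}; color green → {2, 3}; color yellow → {5}. Every edge joins two different colors.

4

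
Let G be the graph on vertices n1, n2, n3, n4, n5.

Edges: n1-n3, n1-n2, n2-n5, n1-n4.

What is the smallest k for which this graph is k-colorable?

2

n1 and n3 are adjacent, so at least 2 colors are needed.
2 colors suffice: color 1 → {n1, n5}; color 2 → {n2, n3, n4}. No two adjacent vertices share a color.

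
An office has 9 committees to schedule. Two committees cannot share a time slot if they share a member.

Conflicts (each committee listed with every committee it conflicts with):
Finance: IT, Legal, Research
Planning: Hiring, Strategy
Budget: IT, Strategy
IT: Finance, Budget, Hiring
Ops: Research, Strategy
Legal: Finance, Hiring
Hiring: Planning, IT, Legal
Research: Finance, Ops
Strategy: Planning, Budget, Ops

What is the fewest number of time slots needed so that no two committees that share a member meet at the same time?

3

The cycle IT-Hiring-Planning-Strategy-Budget-IT has odd length 5, so it cannot be 2-colored; at least 3 time slots are needed.
3 time slots suffice: time slot 1 → {IT, Legal, Research, Strategy}; time slot 2 → {Finance, Budget, Ops, Hiring}; time slot 3 → {Planning}. No two conflicting committees share a time slot.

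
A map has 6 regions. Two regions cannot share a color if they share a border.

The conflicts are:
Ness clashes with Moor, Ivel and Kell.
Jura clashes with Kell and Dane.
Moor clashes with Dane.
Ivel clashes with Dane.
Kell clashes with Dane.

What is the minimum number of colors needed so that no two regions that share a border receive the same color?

3

Jura, Kell, Dane pairwise conflict, so at least 3 colors are needed.
3 colors suffice: color 1 → {Ness, Dane}; color 2 → {Moor, Ivel, Kell}; color 3 → {Jura}. Every pair that conflicts lands in different colors.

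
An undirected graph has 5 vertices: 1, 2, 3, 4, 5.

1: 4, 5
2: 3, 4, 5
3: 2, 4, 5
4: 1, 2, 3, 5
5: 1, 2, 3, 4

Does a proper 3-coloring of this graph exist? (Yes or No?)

2, 3, 4, 5 form a clique, so at least 4 colors are needed.
So 3 colors are not enough.

No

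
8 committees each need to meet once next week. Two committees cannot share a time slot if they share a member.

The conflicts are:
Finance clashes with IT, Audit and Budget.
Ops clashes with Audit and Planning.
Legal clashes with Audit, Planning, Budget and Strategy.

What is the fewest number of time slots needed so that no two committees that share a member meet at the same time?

Finance and Budget conflict, so at least 2 time slots are needed.
2 time slots suffice: time slot 1 → {Finance, Ops, Legal}; time slot 2 → {IT, Audit, Planning, Budget, Strategy}. Each listed conflict is separated.

2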